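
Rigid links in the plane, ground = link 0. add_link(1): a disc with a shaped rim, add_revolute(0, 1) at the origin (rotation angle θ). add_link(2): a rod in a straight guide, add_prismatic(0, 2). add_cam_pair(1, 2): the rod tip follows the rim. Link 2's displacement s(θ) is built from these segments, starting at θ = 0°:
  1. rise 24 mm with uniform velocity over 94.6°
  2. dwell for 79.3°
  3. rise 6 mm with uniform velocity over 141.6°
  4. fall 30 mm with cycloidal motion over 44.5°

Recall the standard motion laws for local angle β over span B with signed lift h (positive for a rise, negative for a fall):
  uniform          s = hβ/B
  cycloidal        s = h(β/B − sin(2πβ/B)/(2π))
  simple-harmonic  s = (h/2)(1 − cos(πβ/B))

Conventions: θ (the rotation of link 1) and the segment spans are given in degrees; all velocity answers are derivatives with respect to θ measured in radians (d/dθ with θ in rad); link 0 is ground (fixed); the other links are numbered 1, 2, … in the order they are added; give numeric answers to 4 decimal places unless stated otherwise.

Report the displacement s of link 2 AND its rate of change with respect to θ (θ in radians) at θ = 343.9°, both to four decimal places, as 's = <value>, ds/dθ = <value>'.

segment 1 (0° to 94.6°, uniform, h = 24) is passed completely: s = 0.0000 + (24) = 24.0000
segment 2 (94.6° to 173.9°, dwell): s unchanged at 24.0000
segment 3 (173.9° to 315.5°, uniform, h = 6) is passed completely: s = 24.0000 + (6) = 30.0000
θ = 343.9° falls in segment 4 (315.5° to 360°, cycloidal, h = -30): β = 343.9 − 315.5 = 28.4°, B = 44.5°; Δs = -30·(0.6382 − sin(2π·0.6382)/(2π)) = -22.7904; s = 30.0000 − 22.7904 = 7.2096
velocity in seg [315.5°–360°] (cycloidal), θ in radians: β = 28.4° = 0.4957 rad, B = 44.5° = 0.7767 rad; ds/dθ = (h/B)(1 − cos(2πβ/B)) = ((-30)/0.7767)(1 − cos(2π·0.6382)) = -63.582346 mm/rad

s = 7.2096, ds/dθ = -63.5823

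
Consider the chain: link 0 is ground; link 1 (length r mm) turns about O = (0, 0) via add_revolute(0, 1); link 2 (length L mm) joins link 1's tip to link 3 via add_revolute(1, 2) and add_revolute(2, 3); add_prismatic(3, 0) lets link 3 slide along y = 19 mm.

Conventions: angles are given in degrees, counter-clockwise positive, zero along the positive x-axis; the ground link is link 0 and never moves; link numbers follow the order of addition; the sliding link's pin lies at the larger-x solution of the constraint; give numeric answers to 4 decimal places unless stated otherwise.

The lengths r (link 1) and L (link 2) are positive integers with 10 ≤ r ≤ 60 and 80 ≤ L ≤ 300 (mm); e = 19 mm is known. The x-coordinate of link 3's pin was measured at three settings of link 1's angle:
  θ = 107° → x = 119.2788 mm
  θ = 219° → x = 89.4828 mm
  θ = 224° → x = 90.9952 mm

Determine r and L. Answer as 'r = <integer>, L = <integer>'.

constraint per measurement: (x − r cos θ)² + (r sin θ − e)² = L²
subtracting the θ₁ and θ₂ equations cancels the r² and L² terms:
r = (x₁² − x₂²) / (2[(x₁cos θ₁ + e sin θ₁) − (x₂cos θ₂ + e sin θ₂)]) = 48.0000 → r = 48
L² = (x₁ − r cos θ₁)² + (r sin θ₁ − e)² = 18496.0119 → L = 136.0000 → L = 136
check at θ₃=224°: x = 90.9952 (printed 90.9952) ✓

r = 48, L = 136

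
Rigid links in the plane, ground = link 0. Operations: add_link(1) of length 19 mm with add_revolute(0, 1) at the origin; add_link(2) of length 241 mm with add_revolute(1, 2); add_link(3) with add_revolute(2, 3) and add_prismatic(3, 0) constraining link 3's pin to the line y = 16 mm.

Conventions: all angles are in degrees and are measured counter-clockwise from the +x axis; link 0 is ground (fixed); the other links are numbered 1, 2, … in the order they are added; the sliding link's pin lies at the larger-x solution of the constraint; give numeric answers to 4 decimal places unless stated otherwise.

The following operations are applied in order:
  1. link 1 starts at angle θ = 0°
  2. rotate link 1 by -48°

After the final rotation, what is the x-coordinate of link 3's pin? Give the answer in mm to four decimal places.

geometry: r = 19 mm, L = 241 mm, e = 16 mm; θ starts at 0°
rotate link 1 by -48°: θ ← 0° -48° = -48°
crank pin P = (r cos θ, r sin θ) = (12.713482, -14.119752)
h = r sin θ − e = -14.119752 − 16 = -30.119752
x = r cos θ + √(L² − h²) = 12.713482 + 239.110436 = 251.823917

251.8239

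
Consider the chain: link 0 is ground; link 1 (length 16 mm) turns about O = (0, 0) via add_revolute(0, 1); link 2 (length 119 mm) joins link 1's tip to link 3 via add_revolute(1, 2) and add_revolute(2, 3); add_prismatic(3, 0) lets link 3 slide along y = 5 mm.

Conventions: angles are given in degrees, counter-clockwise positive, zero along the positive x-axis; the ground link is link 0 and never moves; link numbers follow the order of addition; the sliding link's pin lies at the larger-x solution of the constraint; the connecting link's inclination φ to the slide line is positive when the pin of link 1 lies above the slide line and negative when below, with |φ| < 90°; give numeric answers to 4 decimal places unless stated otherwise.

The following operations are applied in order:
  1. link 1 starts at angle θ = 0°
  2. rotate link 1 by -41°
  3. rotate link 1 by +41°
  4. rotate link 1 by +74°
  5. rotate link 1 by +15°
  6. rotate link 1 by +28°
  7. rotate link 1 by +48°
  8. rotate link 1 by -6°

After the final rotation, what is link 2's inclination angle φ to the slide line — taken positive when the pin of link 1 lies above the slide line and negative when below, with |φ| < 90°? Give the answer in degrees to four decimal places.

geometry: r = 16 mm, L = 119 mm, e = 5 mm; θ starts at 0°
rotate link 1 by -41°: θ ← 0° -41° = -41°
rotate link 1 by +41°: θ ← -41° +41° = 0°
rotate link 1 by +74°: θ ← 0° +74° = 74°
rotate link 1 by +15°: θ ← 74° +15° = 89°
rotate link 1 by +28°: θ ← 89° +28° = 117°
rotate link 1 by +48°: θ ← 117° +48° = 165°
rotate link 1 by -6°: θ ← 165° -6° = 159°
h = r sin θ − e = 5.733887 − 5 = 0.733887
sin φ = h / L = 0.733887 / 119 = 0.00616712
φ = arcsin(0.00616712) = 0.353352°

0.3534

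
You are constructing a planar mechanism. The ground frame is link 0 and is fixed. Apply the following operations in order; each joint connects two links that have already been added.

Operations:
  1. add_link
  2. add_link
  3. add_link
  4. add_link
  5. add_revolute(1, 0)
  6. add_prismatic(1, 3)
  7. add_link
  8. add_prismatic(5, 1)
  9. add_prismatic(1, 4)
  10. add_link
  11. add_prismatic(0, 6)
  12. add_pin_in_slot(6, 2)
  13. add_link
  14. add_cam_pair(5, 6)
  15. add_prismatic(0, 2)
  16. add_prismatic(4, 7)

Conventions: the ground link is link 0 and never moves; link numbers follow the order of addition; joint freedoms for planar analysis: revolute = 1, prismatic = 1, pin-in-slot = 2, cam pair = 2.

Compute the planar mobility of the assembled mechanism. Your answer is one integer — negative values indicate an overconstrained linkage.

L=1 J1=0 J2=0
add link → L=2 J1=0 J2=0
add link → L=3 J1=0 J2=0
add link → L=4 J1=0 J2=0
add link → L=5 J1=0 J2=0
R@1,0 dof=1 J1 → L=5 J1=1 J2=0
P@1,3 dof=1 J1 → L=5 J1=2 J2=0
add link → L=6 J1=2 J2=0
P@5,1 dof=1 J1 → L=6 J1=3 J2=0
P@1,4 dof=1 J1 → L=6 J1=4 J2=0
add link → L=7 J1=4 J2=0
P@0,6 dof=1 J1 → L=7 J1=5 J2=0
PS@6,2 dof=2 J2 → L=7 J1=5 J2=1
add link → L=8 J1=5 J2=1
C@5,6 dof=2 J2 → L=8 J1=5 J2=2
P@0,2 dof=1 J1 → L=8 J1=6 J2=2
P@4,7 dof=1 J1 → L=8 J1=7 J2=2
M=3(L−1)−2J1−J2=3·7−2·7−2=5

M = 5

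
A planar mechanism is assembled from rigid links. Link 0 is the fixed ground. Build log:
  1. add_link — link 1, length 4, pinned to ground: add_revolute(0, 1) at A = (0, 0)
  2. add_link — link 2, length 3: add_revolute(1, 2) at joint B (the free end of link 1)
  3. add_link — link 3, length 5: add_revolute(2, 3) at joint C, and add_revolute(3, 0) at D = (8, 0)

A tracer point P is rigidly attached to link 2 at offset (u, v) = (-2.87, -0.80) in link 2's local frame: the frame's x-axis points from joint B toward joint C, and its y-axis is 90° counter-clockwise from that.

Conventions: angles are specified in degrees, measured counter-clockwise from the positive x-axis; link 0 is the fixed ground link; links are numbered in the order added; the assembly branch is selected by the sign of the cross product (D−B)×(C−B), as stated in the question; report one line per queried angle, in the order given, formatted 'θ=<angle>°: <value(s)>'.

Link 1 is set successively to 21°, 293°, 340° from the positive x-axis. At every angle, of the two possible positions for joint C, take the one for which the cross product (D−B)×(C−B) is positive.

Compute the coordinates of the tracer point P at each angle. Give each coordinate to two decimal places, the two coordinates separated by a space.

A=(0,0), D=(8.00,0)
θ=21°: B = A + 4.00·(cos21°, sin21°) = (3.7343, 1.4335)
θ=21°: |BD| = 4.5001
θ=21°: circle(B,3.00) ∩ circle(D,5.00): a=0.4723, h=2.9626
θ=21°:   candidates: C₊=(5.1257,4.0913) cross=13.332; C₋=(3.2383,-1.5252) cross=-13.332
θ=21°:   branch + wants cross > 0 → take C=(5.1257,4.0913) (cross=13.332)
θ=21°: ex = (C−B)/|BC| = (0.4638,0.8859); ey = (-0.8859,0.4638)
θ=21°: P = B + -2.87·ex + -0.80·ey = (3.1120,-1.4802)
θ=293°: B = A + 4.00·(cos293°, sin293°) = (1.5629, -3.6820)
θ=293°: |BD| = 7.4157
θ=293°: circle(B,3.00) ∩ circle(D,5.00): a=2.6291, h=1.4450
θ=293°:   candidates: C₊=(3.1276,-1.1224) cross=10.715; C₋=(4.5625,-3.6309) cross=-10.715
θ=293°:   branch + wants cross > 0 → take C=(3.1276,-1.1224) (cross=10.715)
θ=293°: ex = (C−B)/|BC| = (0.5216,0.8532); ey = (-0.8532,0.5216)
θ=293°: P = B + -2.87·ex + -0.80·ey = (0.7486,-6.5480)
θ=340°: B = A + 4.00·(cos340°, sin340°) = (3.7588, -1.3681)
θ=340°: |BD| = 4.4564
θ=340°: circle(B,3.00) ∩ circle(D,5.00): a=0.4330, h=2.9686
θ=340°:   candidates: C₊=(3.2596,1.5901) cross=13.229; C₋=(5.0822,-4.0604) cross=-13.229
θ=340°:   branch + wants cross > 0 → take C=(3.2596,1.5901) (cross=13.229)
θ=340°: ex = (C−B)/|BC| = (-0.1664,0.9861); ey = (-0.9861,-0.1664)
θ=340°: P = B + -2.87·ex + -0.80·ey = (5.0252,-4.0650)

θ=21°: 3.11 -1.48
θ=293°: 0.75 -6.55
θ=340°: 5.03 -4.06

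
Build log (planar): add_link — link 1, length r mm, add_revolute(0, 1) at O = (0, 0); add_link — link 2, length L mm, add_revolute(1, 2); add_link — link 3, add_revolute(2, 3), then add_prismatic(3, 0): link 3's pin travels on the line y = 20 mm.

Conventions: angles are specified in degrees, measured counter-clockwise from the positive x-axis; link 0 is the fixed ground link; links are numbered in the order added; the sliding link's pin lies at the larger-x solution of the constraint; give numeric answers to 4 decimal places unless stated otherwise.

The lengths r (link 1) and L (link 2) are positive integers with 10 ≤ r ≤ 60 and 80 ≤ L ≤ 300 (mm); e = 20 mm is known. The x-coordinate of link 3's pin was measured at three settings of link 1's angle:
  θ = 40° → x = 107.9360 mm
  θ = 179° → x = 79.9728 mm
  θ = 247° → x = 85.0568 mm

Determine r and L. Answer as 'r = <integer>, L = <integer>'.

constraint per measurement: (x − r cos θ)² + (r sin θ − e)² = L²
subtracting the θ₁ and θ₂ equations cancels the r² and L² terms:
r = (x₁² − x₂²) / (2[(x₁cos θ₁ + e sin θ₁) − (x₂cos θ₂ + e sin θ₂)]) = 15.0000 → r = 15
L² = (x₁ − r cos θ₁)² + (r sin θ₁ − e)² = 9408.9943 → L = 97.0000 → L = 97
check at θ₃=247°: x = 85.0568 (printed 85.0568) ✓

r = 15, L = 97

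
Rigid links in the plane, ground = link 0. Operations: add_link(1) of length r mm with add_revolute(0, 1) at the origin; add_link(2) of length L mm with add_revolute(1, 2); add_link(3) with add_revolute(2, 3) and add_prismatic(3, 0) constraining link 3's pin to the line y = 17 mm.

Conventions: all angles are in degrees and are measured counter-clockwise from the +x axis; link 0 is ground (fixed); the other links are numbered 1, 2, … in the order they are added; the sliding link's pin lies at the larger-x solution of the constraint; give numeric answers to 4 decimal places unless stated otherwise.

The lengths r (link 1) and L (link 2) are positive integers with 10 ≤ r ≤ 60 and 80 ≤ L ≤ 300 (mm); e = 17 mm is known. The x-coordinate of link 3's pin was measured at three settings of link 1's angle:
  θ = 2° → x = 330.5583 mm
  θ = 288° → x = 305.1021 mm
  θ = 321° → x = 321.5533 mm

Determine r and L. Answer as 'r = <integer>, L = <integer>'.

constraint per measurement: (x − r cos θ)² + (r sin θ − e)² = L²
subtracting the θ₁ and θ₂ equations cancels the r² and L² terms:
r = (x₁² − x₂²) / (2[(x₁cos θ₁ + e sin θ₁) − (x₂cos θ₂ + e sin θ₂)]) = 31.9999 → r = 32
L² = (x₁ − r cos θ₁)² + (r sin θ₁ − e)² = 89400.9753 → L = 299.0000 → L = 299
check at θ₃=321°: x = 321.5533 (printed 321.5533) ✓

r = 32, L = 299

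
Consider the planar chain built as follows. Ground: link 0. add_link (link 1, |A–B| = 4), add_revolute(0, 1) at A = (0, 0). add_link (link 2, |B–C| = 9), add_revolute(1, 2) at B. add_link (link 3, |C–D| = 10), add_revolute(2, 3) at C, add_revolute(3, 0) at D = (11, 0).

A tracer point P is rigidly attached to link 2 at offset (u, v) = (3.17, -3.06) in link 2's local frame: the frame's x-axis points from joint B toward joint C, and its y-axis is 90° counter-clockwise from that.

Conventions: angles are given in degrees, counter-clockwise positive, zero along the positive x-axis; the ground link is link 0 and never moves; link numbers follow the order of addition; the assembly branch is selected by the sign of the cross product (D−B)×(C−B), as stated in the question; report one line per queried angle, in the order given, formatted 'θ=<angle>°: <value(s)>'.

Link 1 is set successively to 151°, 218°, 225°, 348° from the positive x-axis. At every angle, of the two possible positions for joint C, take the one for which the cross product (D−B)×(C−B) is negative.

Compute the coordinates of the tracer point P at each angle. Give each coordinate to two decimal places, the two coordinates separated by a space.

A=(0,0), D=(11.00,0)
θ=151°: B = A + 4.00·(cos151°, sin151°) = (-3.4985, 1.9392)
θ=151°: |BD| = 14.6276
θ=151°: circle(B,9.00) ∩ circle(D,10.00): a=6.6643, h=6.0487
θ=151°:   candidates: C₊=(3.9089,7.0510) cross=88.478; C₋=(2.3051,-4.9396) cross=-88.478
θ=151°:   branch - wants cross < 0 → take C=(2.3051,-4.9396) (cross=-88.478)
θ=151°: ex = (C−B)/|BC| = (0.6448,-0.7643); ey = (0.7643,0.6448)
θ=151°: P = B + 3.17·ex + -3.06·ey = (-3.7931,-2.4569)
θ=218°: B = A + 4.00·(cos218°, sin218°) = (-3.1520, -2.4626)
θ=218°: |BD| = 14.3647
θ=218°: circle(B,9.00) ∩ circle(D,10.00): a=6.5210, h=6.2029
θ=218°:   candidates: C₊=(2.2090,4.7664) cross=89.103; C₋=(4.3358,-7.4558) cross=-89.103
θ=218°:   branch - wants cross < 0 → take C=(4.3358,-7.4558) (cross=-89.103)
θ=218°: ex = (C−B)/|BC| = (0.8320,-0.5548); ey = (0.5548,0.8320)
θ=218°: P = B + 3.17·ex + -3.06·ey = (-2.2123,-6.7672)
θ=225°: B = A + 4.00·(cos225°, sin225°) = (-2.8284, -2.8284)
θ=225°: |BD| = 14.1147
θ=225°: circle(B,9.00) ∩ circle(D,10.00): a=6.3843, h=6.3436
θ=225°:   candidates: C₊=(2.1552,4.6658) cross=89.537; C₋=(4.6976,-7.7640) cross=-89.537
θ=225°:   branch - wants cross < 0 → take C=(4.6976,-7.7640) (cross=-89.537)
θ=225°: ex = (C−B)/|BC| = (0.8362,-0.5484); ey = (0.5484,0.8362)
θ=225°: P = B + 3.17·ex + -3.06·ey = (-1.8557,-7.1257)
θ=348°: B = A + 4.00·(cos348°, sin348°) = (3.9126, -0.8316)
θ=348°: |BD| = 7.1360
θ=348°: circle(B,9.00) ∩ circle(D,10.00): a=2.2367, h=8.7176
θ=348°:   candidates: C₊=(5.1181,8.0872) cross=62.209; C₋=(7.1501,-9.2292) cross=-62.209
θ=348°:   branch - wants cross < 0 → take C=(7.1501,-9.2292) (cross=-62.209)
θ=348°: ex = (C−B)/|BC| = (0.3597,-0.9331); ey = (0.9331,0.3597)
θ=348°: P = B + 3.17·ex + -3.06·ey = (2.1977,-4.8902)

θ=151°: -3.79 -2.46
θ=218°: -2.21 -6.77
θ=225°: -1.86 -7.13
θ=348°: 2.20 -4.89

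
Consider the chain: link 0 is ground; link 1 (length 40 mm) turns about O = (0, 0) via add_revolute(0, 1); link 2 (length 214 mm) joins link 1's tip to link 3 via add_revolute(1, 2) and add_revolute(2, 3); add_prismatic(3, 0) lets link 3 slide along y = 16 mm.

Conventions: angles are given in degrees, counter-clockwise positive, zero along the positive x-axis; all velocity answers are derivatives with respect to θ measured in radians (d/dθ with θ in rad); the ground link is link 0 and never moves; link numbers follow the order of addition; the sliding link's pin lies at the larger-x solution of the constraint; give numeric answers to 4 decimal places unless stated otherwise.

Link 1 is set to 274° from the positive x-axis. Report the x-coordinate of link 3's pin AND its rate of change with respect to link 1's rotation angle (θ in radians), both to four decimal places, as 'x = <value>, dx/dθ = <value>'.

geometry: r = 40 mm, L = 214 mm, e = 16 mm
crank pin P = (r cos θ, r sin θ) = (2.790259, -39.902562)
h = r sin θ − e = -39.902562 − 16 = -55.902562
x = r cos θ + √(L² − h²) = 2.790259 + 206.569367 = 209.359626
dx/dθ = −r sin θ − h·r cos θ/√(L² − h²) (θ in radians; h = -55.902562) = 40.657672

x = 209.3596, dx/dθ = 40.6577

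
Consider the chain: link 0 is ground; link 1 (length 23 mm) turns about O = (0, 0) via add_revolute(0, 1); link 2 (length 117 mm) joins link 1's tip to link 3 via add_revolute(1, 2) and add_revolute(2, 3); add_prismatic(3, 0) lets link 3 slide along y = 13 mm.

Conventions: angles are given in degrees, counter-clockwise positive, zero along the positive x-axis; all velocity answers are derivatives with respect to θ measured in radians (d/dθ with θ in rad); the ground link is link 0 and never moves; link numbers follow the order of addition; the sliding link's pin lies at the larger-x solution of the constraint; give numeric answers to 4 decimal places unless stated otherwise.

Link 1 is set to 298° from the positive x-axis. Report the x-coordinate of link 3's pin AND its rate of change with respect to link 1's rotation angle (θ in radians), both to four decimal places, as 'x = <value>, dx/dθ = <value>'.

geometry: r = 23 mm, L = 117 mm, e = 13 mm
crank pin P = (r cos θ, r sin θ) = (10.797846, -20.307795)
h = r sin θ − e = -20.307795 − 13 = -33.307795
x = r cos θ + √(L² − h²) = 10.797846 + 112.158775 = 122.956621
dx/dθ = −r sin θ − h·r cos θ/√(L² − h²) (θ in radians; h = -33.307795) = 23.514431

x = 122.9566, dx/dθ = 23.5144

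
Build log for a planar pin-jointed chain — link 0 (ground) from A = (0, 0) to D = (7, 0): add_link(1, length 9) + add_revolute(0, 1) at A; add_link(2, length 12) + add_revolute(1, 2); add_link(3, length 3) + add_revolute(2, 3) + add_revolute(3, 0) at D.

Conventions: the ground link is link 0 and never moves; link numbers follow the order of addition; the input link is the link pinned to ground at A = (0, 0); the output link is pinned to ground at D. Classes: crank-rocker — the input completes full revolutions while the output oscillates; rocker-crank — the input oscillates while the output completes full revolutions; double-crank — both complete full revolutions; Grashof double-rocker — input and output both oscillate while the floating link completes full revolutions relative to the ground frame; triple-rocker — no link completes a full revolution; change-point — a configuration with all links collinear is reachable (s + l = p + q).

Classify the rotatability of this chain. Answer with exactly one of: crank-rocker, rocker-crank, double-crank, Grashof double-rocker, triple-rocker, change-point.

lengths: ground=7, input=9, coupler=12, output=3
sorted: s=3 (shortest), l=12 (longest), p+q=16
s + l = 15 vs p + q = 16
s + l < p + q (Grashof) with shortest = output link → rocker-crank

rocker-crank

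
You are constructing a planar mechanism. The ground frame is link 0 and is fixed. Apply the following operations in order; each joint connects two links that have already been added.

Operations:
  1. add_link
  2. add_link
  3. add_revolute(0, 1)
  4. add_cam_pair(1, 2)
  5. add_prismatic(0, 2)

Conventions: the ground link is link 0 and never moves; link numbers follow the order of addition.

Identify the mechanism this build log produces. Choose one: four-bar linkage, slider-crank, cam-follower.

links: 3 (incl. ground); joints: 1 revolute, 1 prismatic, 1 higher (cam) pair, forming one closed loop
3 links, revolute + prismatic + higher pair in one loop → cam-follower

cam-follower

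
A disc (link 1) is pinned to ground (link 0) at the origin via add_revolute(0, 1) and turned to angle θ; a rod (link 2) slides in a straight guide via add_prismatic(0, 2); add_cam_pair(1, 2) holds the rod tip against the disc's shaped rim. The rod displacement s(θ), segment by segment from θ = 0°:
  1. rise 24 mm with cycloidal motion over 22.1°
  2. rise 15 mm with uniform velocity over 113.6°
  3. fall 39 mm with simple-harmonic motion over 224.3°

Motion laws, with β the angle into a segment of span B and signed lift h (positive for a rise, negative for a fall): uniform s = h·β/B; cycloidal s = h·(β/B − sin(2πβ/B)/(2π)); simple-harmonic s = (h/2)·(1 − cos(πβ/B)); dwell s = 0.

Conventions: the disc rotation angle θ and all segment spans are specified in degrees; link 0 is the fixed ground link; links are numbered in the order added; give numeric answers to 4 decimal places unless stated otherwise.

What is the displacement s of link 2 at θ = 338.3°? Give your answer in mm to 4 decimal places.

segment 1 (0° to 22.1°, cycloidal, h = 24) is passed completely: s = 0.0000 + (24) = 24.0000
segment 2 (22.1° to 135.7°, uniform, h = 15) is passed completely: s = 24.0000 + (15) = 39.0000
θ = 338.3° falls in segment 3 (135.7° to 360°, simple-harmonic, h = -39): β = 338.3 − 135.7 = 202.6°, B = 224.3°; Δs = -39/2·(1 − cos(π·0.9033)) = -38.1062; s = 39.0000 − 38.1062 = 0.8938

0.8938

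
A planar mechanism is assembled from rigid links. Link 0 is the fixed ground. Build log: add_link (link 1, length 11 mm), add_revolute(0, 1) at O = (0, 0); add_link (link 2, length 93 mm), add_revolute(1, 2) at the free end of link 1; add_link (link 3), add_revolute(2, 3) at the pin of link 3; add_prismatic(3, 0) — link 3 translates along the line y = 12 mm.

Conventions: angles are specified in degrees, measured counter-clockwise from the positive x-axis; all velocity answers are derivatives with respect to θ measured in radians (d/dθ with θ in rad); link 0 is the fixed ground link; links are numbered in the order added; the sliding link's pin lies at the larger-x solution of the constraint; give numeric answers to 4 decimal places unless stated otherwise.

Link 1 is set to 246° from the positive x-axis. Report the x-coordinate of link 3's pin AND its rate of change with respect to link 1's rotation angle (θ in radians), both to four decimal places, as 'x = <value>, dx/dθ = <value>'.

geometry: r = 11 mm, L = 93 mm, e = 12 mm
crank pin P = (r cos θ, r sin θ) = (-4.474103, -10.049000)
h = r sin θ − e = -10.049000 − 12 = -22.049000
x = r cos θ + √(L² − h²) = -4.474103 + 90.348445 = 85.874342
dx/dθ = −r sin θ − h·r cos θ/√(L² − h²) (θ in radians; h = -22.049000) = 8.957122

x = 85.8743, dx/dθ = 8.9571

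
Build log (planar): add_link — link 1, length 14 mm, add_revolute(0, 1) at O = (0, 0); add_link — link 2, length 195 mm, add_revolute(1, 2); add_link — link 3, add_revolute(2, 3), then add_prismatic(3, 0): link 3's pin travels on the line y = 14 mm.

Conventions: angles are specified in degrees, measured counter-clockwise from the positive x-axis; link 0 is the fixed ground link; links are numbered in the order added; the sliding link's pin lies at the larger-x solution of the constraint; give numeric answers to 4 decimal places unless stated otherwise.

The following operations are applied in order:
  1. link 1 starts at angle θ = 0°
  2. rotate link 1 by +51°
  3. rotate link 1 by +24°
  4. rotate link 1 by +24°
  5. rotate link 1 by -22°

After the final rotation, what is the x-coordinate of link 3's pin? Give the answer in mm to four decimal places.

geometry: r = 14 mm, L = 195 mm, e = 14 mm; θ starts at 0°
rotate link 1 by +51°: θ ← 0° +51° = 51°
rotate link 1 by +24°: θ ← 51° +24° = 75°
rotate link 1 by +24°: θ ← 75° +24° = 99°
rotate link 1 by -22°: θ ← 99° -22° = 77°
crank pin P = (r cos θ, r sin θ) = (3.149315, 13.641181)
h = r sin θ − e = 13.641181 − 14 = -0.358819
x = r cos θ + √(L² − h²) = 3.149315 + 194.999670 = 198.148985

198.1490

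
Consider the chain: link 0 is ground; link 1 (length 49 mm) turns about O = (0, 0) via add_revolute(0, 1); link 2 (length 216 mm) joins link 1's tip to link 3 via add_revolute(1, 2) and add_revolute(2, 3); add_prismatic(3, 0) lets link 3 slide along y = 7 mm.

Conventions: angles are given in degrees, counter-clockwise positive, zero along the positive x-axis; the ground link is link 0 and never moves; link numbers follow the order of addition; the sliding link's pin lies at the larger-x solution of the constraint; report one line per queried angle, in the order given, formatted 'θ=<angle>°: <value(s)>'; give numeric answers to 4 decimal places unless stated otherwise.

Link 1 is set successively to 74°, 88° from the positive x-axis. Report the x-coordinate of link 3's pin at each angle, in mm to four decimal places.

geometry: r = 49 mm, L = 216 mm, e = 7 mm
θ=74°: crank pin P = (r cos θ, r sin θ) = (13.506230, 47.101823)
θ=74°: h = r sin θ − e = 47.101823 − 7 = 40.101823
θ=74°: x = r cos θ + √(L² − h²) = 13.506230 + 212.244773 = 225.751004
θ=88°: crank pin P = (r cos θ, r sin θ) = (1.710075, 48.970151)
θ=88°: h = r sin θ − e = 48.970151 − 7 = 41.970151
θ=88°: x = r cos θ + √(L² − h²) = 1.710075 + 211.883238 = 213.593313

θ=74°: 225.7510
θ=88°: 213.5933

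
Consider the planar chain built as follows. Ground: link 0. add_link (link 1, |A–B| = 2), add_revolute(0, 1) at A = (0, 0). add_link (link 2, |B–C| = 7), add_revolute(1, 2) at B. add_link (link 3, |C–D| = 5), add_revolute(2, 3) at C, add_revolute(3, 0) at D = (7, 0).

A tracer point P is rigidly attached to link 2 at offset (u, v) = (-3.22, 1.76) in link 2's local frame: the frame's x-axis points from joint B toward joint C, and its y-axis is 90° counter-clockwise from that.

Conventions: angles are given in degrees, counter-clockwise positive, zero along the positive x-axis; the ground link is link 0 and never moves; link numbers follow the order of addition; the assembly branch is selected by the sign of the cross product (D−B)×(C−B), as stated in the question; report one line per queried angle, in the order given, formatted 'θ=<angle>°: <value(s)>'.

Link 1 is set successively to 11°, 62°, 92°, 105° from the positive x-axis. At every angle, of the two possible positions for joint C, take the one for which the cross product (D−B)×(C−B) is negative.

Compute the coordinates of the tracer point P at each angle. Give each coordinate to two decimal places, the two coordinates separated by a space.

A=(0,0), D=(7.00,0)
θ=11°: B = A + 2.00·(cos11°, sin11°) = (1.9633, 0.3816)
θ=11°: |BD| = 5.0512
θ=11°: circle(B,7.00) ∩ circle(D,5.00): a=4.9013, h=4.9978
θ=11°:   candidates: C₊=(7.2281,4.9948) cross=25.245; C₋=(6.4729,-4.9721) cross=-25.245
θ=11°:   branch - wants cross < 0 → take C=(6.4729,-4.9721) (cross=-25.245)
θ=11°: ex = (C−B)/|BC| = (0.6442,-0.7648); ey = (0.7648,0.6442)
θ=11°: P = B + -3.22·ex + 1.76·ey = (1.2349,3.9782)
θ=62°: B = A + 2.00·(cos62°, sin62°) = (0.9389, 1.7659)
θ=62°: |BD| = 6.3131
θ=62°: circle(B,7.00) ∩ circle(D,5.00): a=5.0574, h=4.8398
θ=62°:   candidates: C₊=(7.1482,4.9978) cross=30.554; C₋=(4.4406,-4.2953) cross=-30.554
θ=62°:   branch - wants cross < 0 → take C=(4.4406,-4.2953) (cross=-30.554)
θ=62°: ex = (C−B)/|BC| = (0.5002,-0.8659); ey = (0.8659,0.5002)
θ=62°: P = B + -3.22·ex + 1.76·ey = (0.8521,5.4345)
θ=92°: B = A + 2.00·(cos92°, sin92°) = (-0.0698, 1.9988)
θ=92°: |BD| = 7.3469
θ=92°: circle(B,7.00) ∩ circle(D,5.00): a=5.3068, h=4.5649
θ=92°:   candidates: C₊=(6.2787,4.9477) cross=33.538; C₋=(3.7949,-3.8376) cross=-33.538
θ=92°:   branch - wants cross < 0 → take C=(3.7949,-3.8376) (cross=-33.538)
θ=92°: ex = (C−B)/|BC| = (0.5521,-0.8338); ey = (0.8338,0.5521)
θ=92°: P = B + -3.22·ex + 1.76·ey = (-0.3801,5.6552)
θ=105°: B = A + 2.00·(cos105°, sin105°) = (-0.5176, 1.9319)
θ=105°: |BD| = 7.7619
θ=105°: circle(B,7.00) ∩ circle(D,5.00): a=5.4270, h=4.4213
θ=105°:   candidates: C₊=(5.8390,4.8633) cross=34.318; C₋=(3.6381,-3.7011) cross=-34.318
θ=105°:   branch - wants cross < 0 → take C=(3.6381,-3.7011) (cross=-34.318)
θ=105°: ex = (C−B)/|BC| = (0.5937,-0.8047); ey = (0.8047,0.5937)
θ=105°: P = B + -3.22·ex + 1.76·ey = (-1.0130,5.5679)

θ=11°: 1.23 3.98
θ=62°: 0.85 5.43
θ=92°: -0.38 5.66
θ=105°: -1.01 5.57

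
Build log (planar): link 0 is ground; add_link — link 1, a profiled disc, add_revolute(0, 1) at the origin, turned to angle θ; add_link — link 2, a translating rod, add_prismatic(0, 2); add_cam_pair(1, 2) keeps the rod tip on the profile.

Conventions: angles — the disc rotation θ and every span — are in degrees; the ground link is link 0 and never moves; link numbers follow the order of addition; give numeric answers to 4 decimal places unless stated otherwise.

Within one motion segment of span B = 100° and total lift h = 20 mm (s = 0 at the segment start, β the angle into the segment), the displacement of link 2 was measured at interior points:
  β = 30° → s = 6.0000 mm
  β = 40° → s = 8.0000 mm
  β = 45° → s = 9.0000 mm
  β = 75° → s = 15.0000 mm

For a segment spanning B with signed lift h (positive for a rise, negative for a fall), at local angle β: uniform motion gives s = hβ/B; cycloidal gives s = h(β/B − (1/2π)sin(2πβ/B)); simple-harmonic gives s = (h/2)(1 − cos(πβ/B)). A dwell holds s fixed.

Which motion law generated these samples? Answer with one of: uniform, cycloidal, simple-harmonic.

candidates at β/B = r: uniform s = h·r (linear in β); cycloidal s = h·(r − sin(2πr)/(2π)); simple-harmonic s = (h/2)(1 − cos(πr))
β=30°: printed 6.0000 | uniform 6.0000, cycloidal 2.9727, simple-harmonic 4.1221
β=40°: printed 8.0000 | uniform 8.0000, cycloidal 6.1290, simple-harmonic 6.9098
β=45°: printed 9.0000 | uniform 9.0000, cycloidal 8.0164, simple-harmonic 8.4357
β=75°: printed 15.0000 | uniform 15.0000, cycloidal 18.1831, simple-harmonic 17.0711
only one law matches every sample → uniform

uniform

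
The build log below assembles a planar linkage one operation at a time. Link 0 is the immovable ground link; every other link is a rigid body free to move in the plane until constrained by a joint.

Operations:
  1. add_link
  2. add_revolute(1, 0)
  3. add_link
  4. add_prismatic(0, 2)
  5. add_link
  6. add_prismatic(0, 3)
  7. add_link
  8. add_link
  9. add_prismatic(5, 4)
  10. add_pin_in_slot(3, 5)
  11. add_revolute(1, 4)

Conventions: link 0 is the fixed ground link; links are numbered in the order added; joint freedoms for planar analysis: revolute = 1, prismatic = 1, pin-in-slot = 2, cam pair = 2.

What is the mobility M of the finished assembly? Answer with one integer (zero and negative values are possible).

ground; <1,0,0>
#1 <2,0,0>
R:1↔0 J1 <2,1,0>
#2 <3,1,0>
P:0↔2 J1 <3,2,0>
#3 <4,2,0>
P:0↔3 J1 <4,3,0>
#4 <5,3,0>
#5 <6,3,0>
P:5↔4 J1 <6,4,0>
PS:3↔5 J2 <6,4,1>
R:1↔4 J1 <6,5,1>
3×5 − 2×5 − 1×1 = 4

M = 4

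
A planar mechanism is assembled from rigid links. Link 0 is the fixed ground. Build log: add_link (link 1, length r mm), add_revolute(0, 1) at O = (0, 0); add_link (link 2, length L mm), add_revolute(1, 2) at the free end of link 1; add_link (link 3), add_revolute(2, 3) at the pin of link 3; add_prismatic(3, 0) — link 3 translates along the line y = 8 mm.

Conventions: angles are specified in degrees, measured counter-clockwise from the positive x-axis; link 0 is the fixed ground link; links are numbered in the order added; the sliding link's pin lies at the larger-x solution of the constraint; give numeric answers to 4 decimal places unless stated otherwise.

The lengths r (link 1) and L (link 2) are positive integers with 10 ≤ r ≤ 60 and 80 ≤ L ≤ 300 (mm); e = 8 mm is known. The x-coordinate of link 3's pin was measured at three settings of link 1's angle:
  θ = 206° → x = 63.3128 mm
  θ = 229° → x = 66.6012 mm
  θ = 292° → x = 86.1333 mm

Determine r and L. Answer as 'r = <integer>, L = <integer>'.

constraint per measurement: (x − r cos θ)² + (r sin θ − e)² = L²
subtracting the θ₁ and θ₂ equations cancels the r² and L² terms:
r = (x₁² − x₂²) / (2[(x₁cos θ₁ + e sin θ₁) − (x₂cos θ₂ + e sin θ₂)]) = 20.0002 → r = 20
L² = (x₁ − r cos θ₁)² + (r sin θ₁ − e)² = 6888.9961 → L = 83.0000 → L = 83
check at θ₃=292°: x = 86.1333 (printed 86.1333) ✓

r = 20, L = 83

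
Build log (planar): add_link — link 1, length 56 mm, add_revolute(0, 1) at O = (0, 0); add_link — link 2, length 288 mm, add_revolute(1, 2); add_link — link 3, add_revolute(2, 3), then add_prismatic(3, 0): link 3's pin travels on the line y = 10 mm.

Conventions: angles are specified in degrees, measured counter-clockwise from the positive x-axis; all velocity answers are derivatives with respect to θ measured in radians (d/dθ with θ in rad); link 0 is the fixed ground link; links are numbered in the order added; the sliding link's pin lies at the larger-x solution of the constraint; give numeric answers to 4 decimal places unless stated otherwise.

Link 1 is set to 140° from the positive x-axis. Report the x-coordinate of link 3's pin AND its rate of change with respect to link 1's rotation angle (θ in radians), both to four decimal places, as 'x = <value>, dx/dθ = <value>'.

geometry: r = 56 mm, L = 288 mm, e = 10 mm
crank pin P = (r cos θ, r sin θ) = (-42.898489, 35.996106)
h = r sin θ − e = 35.996106 − 10 = 25.996106
x = r cos θ + √(L² − h²) = -42.898489 + 286.824341 = 243.925852
dx/dθ = −r sin θ − h·r cos θ/√(L² − h²) (θ in radians; h = 25.996106) = -32.108034

x = 243.9259, dx/dθ = -32.1080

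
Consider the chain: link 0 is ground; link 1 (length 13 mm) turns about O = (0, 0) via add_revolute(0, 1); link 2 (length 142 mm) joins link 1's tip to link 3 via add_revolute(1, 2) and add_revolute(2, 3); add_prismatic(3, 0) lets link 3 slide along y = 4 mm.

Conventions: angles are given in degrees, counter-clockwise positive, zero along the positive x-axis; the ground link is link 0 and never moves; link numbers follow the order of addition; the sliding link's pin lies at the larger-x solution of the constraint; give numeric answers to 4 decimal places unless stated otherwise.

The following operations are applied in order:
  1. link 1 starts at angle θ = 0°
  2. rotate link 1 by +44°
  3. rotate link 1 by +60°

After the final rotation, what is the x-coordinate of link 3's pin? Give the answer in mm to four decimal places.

geometry: r = 13 mm, L = 142 mm, e = 4 mm; θ starts at 0°
rotate link 1 by +44°: θ ← 0° +44° = 44°
rotate link 1 by +60°: θ ← 44° +60° = 104°
crank pin P = (r cos θ, r sin θ) = (-3.144985, 12.613844)
h = r sin θ − e = 12.613844 − 4 = 8.613844
x = r cos θ + √(L² − h²) = -3.144985 + 141.738498 = 138.593513

138.5935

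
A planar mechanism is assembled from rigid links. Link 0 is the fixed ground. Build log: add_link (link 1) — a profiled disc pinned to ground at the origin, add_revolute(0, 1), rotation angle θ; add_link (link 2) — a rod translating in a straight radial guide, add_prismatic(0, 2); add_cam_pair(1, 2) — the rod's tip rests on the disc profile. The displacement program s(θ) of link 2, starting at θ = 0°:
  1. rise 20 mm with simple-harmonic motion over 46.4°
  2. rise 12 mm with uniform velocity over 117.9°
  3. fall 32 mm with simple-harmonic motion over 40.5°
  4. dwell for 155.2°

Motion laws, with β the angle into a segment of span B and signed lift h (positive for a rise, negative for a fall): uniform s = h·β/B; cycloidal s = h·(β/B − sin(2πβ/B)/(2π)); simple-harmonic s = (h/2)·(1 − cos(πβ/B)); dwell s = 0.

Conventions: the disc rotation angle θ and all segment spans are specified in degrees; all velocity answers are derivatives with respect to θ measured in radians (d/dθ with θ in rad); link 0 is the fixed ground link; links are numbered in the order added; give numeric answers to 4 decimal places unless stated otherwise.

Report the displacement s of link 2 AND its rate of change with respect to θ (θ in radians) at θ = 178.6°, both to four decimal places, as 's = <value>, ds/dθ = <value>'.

seg 1 [0°–46.4°] simple-harmonic, h=20: full span → s += 20 → s = 20.0000
seg 2 [46.4°–164.3°] uniform, h=12: full span → s += 12 → s = 32.0000
seg 3 [164.3°–204.8°] simple-harmonic, h=-32: θ=178.6° here. β=14.3, B=40.5. -32/2·(1 − cos(π·0.3531)) = -8.8747 → s = 23.1253
velocity in seg [164.3°–204.8°] (simple-harmonic), θ in radians: β = 14.3° = 0.2496 rad, B = 40.5° = 0.7069 rad; ds/dθ = (πh/(2B)) sin(πβ/B) = (π·(-32)/(2·0.7069)) sin(π·0.3531) = -63.670513 mm/rad

s = 23.1253, ds/dθ = -63.6705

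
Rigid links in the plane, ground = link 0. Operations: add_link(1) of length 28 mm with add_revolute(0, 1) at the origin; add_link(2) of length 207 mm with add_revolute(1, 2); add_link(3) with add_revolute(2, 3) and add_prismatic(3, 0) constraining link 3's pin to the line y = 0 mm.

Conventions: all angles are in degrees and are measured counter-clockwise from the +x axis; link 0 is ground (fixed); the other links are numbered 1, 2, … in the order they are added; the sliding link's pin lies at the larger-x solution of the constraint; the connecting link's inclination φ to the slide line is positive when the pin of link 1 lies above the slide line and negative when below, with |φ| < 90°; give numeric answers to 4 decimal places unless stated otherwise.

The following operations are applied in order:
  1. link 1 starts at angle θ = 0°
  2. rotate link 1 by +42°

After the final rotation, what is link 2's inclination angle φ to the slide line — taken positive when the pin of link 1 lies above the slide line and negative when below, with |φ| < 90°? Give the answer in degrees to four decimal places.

geometry: r = 28 mm, L = 207 mm, e = 0 mm; θ starts at 0°
rotate link 1 by +42°: θ ← 0° +42° = 42°
h = r sin θ − e = 18.735657 − 0 = 18.735657
sin φ = h / L = 18.735657 / 207 = 0.09051042
φ = arcsin(0.09051042) = 5.192972°

5.1930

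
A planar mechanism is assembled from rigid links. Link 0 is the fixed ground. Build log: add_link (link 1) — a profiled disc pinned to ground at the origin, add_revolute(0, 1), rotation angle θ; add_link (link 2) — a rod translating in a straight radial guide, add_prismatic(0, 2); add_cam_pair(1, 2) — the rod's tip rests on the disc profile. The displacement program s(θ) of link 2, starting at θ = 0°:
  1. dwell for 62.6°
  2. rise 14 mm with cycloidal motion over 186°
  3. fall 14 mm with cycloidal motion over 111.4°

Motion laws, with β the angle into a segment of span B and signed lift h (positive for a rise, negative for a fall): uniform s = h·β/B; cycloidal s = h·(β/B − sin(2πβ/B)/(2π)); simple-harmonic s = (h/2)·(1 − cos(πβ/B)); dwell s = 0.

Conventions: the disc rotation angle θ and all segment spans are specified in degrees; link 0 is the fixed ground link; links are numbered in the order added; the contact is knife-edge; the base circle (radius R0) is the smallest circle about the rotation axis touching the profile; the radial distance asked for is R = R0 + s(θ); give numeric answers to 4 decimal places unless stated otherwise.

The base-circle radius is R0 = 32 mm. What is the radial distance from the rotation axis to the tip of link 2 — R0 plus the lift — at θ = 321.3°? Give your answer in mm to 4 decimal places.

seg 1 [0°–62.6°] dwell: s stays 0.0000
seg 2 [62.6°–248.6°] cycloidal, h=14: full span → s += 14 → s = 14.0000
seg 3 [248.6°–360°] cycloidal, h=-14: θ=321.3° here. β=72.7, B=111.4. -14·(0.6526 − sin(2π·0.6526)/(2π)) = -10.9603 → s = 3.0397
R = R0 + s = 32 + 3.0397 = 35.0397

35.0397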